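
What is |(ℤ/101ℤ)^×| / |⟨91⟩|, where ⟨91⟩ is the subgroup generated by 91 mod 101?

25

The order of 91 must divide φ(101) = 101 − 1 = 100 = 2^2 · 5^2.
Divisors of 100: 1, 2, 4, 5, 10, 20, 25, 50, 100.
Evaluate successive powers at the divisors of 100:
91^1 ≡ 91
91^2 ≡ 100
91^4 ≡ 1
Thus |⟨91⟩| = ord(91) = 4.
[(Z/101Z)^× : ⟨91⟩] = 100/4 = 25.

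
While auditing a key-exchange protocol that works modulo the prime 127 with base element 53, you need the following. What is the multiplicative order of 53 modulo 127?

126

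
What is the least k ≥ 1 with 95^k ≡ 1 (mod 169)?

78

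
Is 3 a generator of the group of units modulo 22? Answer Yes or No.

φ(22) = φ(2)·φ(11) = 1·10 = 10 = 2 · 5.
It suffices to check that the order of 3 is not a proper divisor of 10: compute 3^(10/q) for q ∈ {2, 5}.
3^5 ≡ 1 (mod 22)  [q = 2: ≡ 1 ✗]
3^2 ≡ 9 (mod 22)  [q = 5: ≢ 1 ✓]
Since 3^5 ≡ 1, the order of 3 divides 5 < 10, so 3 is not a primitive root.

No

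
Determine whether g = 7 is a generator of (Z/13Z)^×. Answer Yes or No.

φ(13) = 13 − 1 = 12 = 2^2 · 3.
Test 7^(12/q) mod 13 for each prime factor q of 12:
7^6 ≡ 12 (mod 13)  [q = 2: ≢ 1 ✓]
7^4 ≡ 9 (mod 13)  [q = 3: ≢ 1 ✓]
None equal 1, so ord_13(7) = 12: 7 is a primitive root.

Yes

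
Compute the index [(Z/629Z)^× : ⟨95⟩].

4

The order of 95 must divide φ(629) = φ(17·37) = (17−1)·(37−1) = 16·36 = 576 = 2^6 · 3^2.
Divisors of 576: 1, 2, 3, 4, 6, 8, 9, 12, 16, 18, 24, 32, 36, 48, 64, 72, 96, 144, 192, 288, 576.
Check 95^d mod 629 for each divisor in increasing order:
95^1 ≡ 95
95^2 ≡ 219
95^3 ≡ 48
95^4 ≡ 157
95^6 ≡ 417
95^8 ≡ 118
95^9 ≡ 517
95^12 ≡ 285
95^16 ≡ 86
95^18 ≡ 593
95^24 ≡ 84
95^32 ≡ 477
95^36 ≡ 38
95^48 ≡ 137
95^64 ≡ 460
95^72 ≡ 186
95^96 ≡ 528
95^144 ≡ 1
So ord_629(95) = 144, hence |⟨95⟩| = 144.
Index = |(Z/629Z)^×| / |⟨95⟩| = 576 / 144 = 4.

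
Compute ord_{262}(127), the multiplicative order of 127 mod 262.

130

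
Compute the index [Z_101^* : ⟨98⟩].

1

Since 98 ∈ (Z/101Z)^×, its order divides φ(101) = 101 − 1 = 100 = 2^2 · 5^2.
Divisors of 100: 1, 2, 4, 5, 10, 20, 25, 50, 100.
Compute 98^d (mod 101) for the divisors d until we hit 1:
98^1 ≡ 98
98^2 ≡ 9
98^4 ≡ 81
98^5 ≡ 60
98^10 ≡ 65
98^20 ≡ 84
98^25 ≡ 91
98^50 ≡ 100
98^100 ≡ 1
Thus |⟨98⟩| = ord(98) = 100.
[(Z/101Z)^× : ⟨98⟩] = 100/100 = 1.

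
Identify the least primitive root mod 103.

φ(103) = 103 − 1 = 102 = 2 · 3 · 17.
g is a primitive root iff g^(102/q) ≢ 1 (mod 103) for each prime q ∈ {2, 3, 17}.
g = 2: 2^51 ≡ 1 — hits 1, so not a primitive root.
g = 3: 3^51 ≡ 102; 3^34 ≡ 1 — hits 1, so not a primitive root.
g = 4: 4^51 ≡ 1 — hits 1, so not a primitive root.
g = 5: 5^51 ≡ 102; 5^34 ≡ 56; 5^6 ≡ 72 — none is 1, so 5 is a primitive root.
Hence the least primitive root of 103 is 5.

5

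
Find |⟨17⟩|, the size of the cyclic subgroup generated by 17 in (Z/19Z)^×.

9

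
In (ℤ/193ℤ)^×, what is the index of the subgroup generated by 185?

6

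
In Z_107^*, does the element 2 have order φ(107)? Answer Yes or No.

Yes

φ(107) = 107 − 1 = 106 = 2 · 53.
An element g generates (Z/107Z)^× iff g^(106/q) ≢ 1 (mod 107) for each prime q ∈ {2, 53}.
2^53 ≡ 106 (mod 107)  [q = 2: ≢ 1 ✓]
2^2 ≡ 4 (mod 107)  [q = 53: ≢ 1 ✓]
None equal 1, so ord_107(2) = 106: 2 is a primitive root.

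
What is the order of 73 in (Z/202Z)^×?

Since 73 ∈ (Z/202Z)^×, its order divides φ(202) = φ(2)·φ(101) = 1·100 = 100 = 2^2 · 5^2.
Divisors of 100: 1, 2, 4, 5, 10, 20, 25, 50, 100.
Evaluate successive powers at the divisors of 100:
73^1 ≡ 73 (mod 202)
73^2 ≡ 77 (mod 202)
73^4 ≡ 71 (mod 202)
73^5 ≡ 133 (mod 202)
73^10 ≡ 115 (mod 202)
73^20 ≡ 95 (mod 202)
73^25 ≡ 111 (mod 202)
73^50 ≡ 201 (mod 202)
73^100 ≡ 1 (mod 202) ✓
So ord_202(73) = 100.

100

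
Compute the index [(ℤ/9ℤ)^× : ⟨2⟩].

1

By Lagrange's theorem, ord_9(2) divides φ(9) = φ(3^2) = 3·(3−1) = 6 = 2 · 3.
Divisors of 6: 1, 2, 3, 6.
Check 2^d mod 9 for each divisor in increasing order:
2^1 ≡ 2 (mod 9)
2^2 ≡ 4 (mod 9)
2^3 ≡ 8 (mod 9)
2^6 ≡ 1 (mod 9) ✓
Thus |⟨2⟩| = ord(2) = 6.
The index is φ(9) / ord(2) = 6 / 6 = 1.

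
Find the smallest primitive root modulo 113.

φ(113) = 113 − 1 = 112 = 2^4 · 7.
g is a primitive root iff g^(112/q) ≢ 1 (mod 113) for each prime q ∈ {2, 7}.
g = 2: 2^56 ≡ 1 — hits 1, so not a primitive root.
g = 3: 3^56 ≡ 112; 3^16 ≡ 49 — none is 1, so 3 is a primitive root.
The smallest primitive root modulo 113 is 3.

3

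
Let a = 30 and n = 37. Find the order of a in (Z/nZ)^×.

18

Since 30 ∈ (Z/37Z)^×, its order divides φ(37) = 37 − 1 = 36 = 2^2 · 3^2.
Divisors of 36: 1, 2, 3, 4, 6, 9, 12, 18, 36.
Compute 30^d (mod 37) for the divisors d until we hit 1:
30^1 ≡ 30
30^2 ≡ 12
30^3 ≡ 27
30^4 ≡ 33
30^6 ≡ 26
30^9 ≡ 36
30^12 ≡ 10
30^18 ≡ 1
Therefore the multiplicative order of 30 modulo 37 is 18.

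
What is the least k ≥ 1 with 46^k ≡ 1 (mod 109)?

The order of 46 must divide φ(109) = 109 − 1 = 108 = 2^2 · 3^3.
Divisors of 108: 1, 2, 3, 4, 6, 9, 12, 18, 27, 36, 54, 108.
Test each divisor d:
46^1 ≡ 46 (mod 109)
46^2 ≡ 45 (mod 109)
46^3 ≡ 108 (mod 109)
46^4 ≡ 63 (mod 109)
46^6 ≡ 1 (mod 109) ✓
Therefore the multiplicative order of 46 modulo 109 is 6.

6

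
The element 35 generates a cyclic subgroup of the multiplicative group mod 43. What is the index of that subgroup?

Since 35 ∈ (Z/43Z)^×, its order divides φ(43) = 43 − 1 = 42 = 2 · 3 · 7.
Divisors of 42: 1, 2, 3, 6, 7, 14, 21, 42.
Evaluate successive powers at the divisors of 42:
35^1 ≡ 35
35^2 ≡ 21
35^3 ≡ 4
35^6 ≡ 16
35^7 ≡ 1
The order of 35 is 7, so the subgroup it generates has 7 elements.
The index is φ(43) / ord(35) = 42 / 7 = 6.

6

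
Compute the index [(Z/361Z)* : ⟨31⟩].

3

ord(31) | φ(361) = φ(19^2) = 19·(19−1) = 342 = 2 · 3^2 · 19.
Divisors of 342: 1, 2, 3, 6, 9, 18, 19, 38, 57, 114, 171, 342.
Test each divisor d:
31^1 ≡ 31
31^2 ≡ 239
31^3 ≡ 189
31^6 ≡ 343
31^9 ≡ 208
31^18 ≡ 305
31^19 ≡ 69
31^38 ≡ 68
31^57 ≡ 360
31^114 ≡ 1
So ord_361(31) = 114, hence |⟨31⟩| = 114.
Index = |(Z/361Z)^×| / |⟨31⟩| = 342 / 114 = 3.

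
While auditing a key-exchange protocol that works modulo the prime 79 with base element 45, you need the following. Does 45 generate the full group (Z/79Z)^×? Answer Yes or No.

φ(79) = 79 − 1 = 78 = 2 · 3 · 13.
It suffices to check that the order of 45 is not a proper divisor of 78: compute 45^(78/q) for q ∈ {2, 3, 13}.
45^39 ≡ 1 (mod 79)  [q = 2: ≡ 1 ✗]
45^26 ≡ 23 (mod 79)  [q = 3: ≢ 1 ✓]
45^6 ≡ 22 (mod 79)  [q = 13: ≢ 1 ✓]
The check at q = 2 fails, so 45 generates a proper subgroup.

No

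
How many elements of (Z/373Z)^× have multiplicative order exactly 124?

60

φ(373) = 373 − 1 = 372 = 2^2 · 3 · 31.
In a cyclic group of order 372, there are φ(d) elements of order d for each divisor d of 372, and zero for non-divisors.
124 = 2^2 · 31 divides 372, and φ(124) = 60.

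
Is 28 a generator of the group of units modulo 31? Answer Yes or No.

φ(31) = 31 − 1 = 30 = 2 · 3 · 5.
Test 28^(30/q) mod 31 for each prime factor q of 30:
28^15 ≡ 1 (mod 31)  [q = 2: ≡ 1 ✗]
28^10 ≡ 25 (mod 31)  [q = 3: ≢ 1 ✓]
28^6 ≡ 16 (mod 31)  [q = 5: ≢ 1 ✓]
28^15 ≡ 1 shows ord(28) | 15, strictly less than φ(31); not a primitive root.

No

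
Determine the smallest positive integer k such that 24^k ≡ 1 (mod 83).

ord(24) | φ(83) = 83 − 1 = 82 = 2 · 41.
Divisors of 82: 1, 2, 41, 82.
Test each divisor d:
24^1 ≡ 24
24^2 ≡ 78
24^41 ≡ 82
24^82 ≡ 1
The smallest such exponent is 82, so the order of 24 is 82.

82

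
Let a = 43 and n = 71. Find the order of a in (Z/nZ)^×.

ord(43) | φ(71) = 71 − 1 = 70 = 2 · 5 · 7.
Divisors of 70: 1, 2, 5, 7, 10, 14, 35, 70.
Compute 43^d (mod 71) for the divisors d until we hit 1:
43^1 ≡ 43
43^2 ≡ 3
43^5 ≡ 32
43^7 ≡ 25
43^10 ≡ 30
43^14 ≡ 57
43^35 ≡ 1
Hence ord(43) = 35.

35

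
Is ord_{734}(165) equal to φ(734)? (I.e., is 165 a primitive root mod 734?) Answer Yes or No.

Yes

φ(734) = φ(2)·φ(367) = 1·366 = 366 = 2 · 3 · 61.
It suffices to check that the order of 165 is not a proper divisor of 366: compute 165^(366/q) for q ∈ {2, 3, 61}.
165^183 ≡ 733 (mod 734)  [q = 2: ≢ 1 ✓]
165^122 ≡ 283 (mod 734)  [q = 3: ≢ 1 ✓]
165^6 ≡ 557 (mod 734)  [q = 61: ≢ 1 ✓]
None equal 1, so ord_734(165) = 366: 165 is a primitive root.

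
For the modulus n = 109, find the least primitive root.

φ(109) = 109 − 1 = 108 = 2^2 · 3^3.
g is a primitive root iff g^(108/q) ≢ 1 (mod 109) for each prime q ∈ {2, 3}.
g = 2: 2^54 ≡ 108; 2^36 ≡ 1 — hits 1, so not a primitive root.
g = 3: 3^54 ≡ 1 — hits 1, so not a primitive root.
g = 4: 4^54 ≡ 1 — hits 1, so not a primitive root.
g = 5: 5^54 ≡ 1 — hits 1, so not a primitive root.
g = 6: 6^54 ≡ 108; 6^36 ≡ 63 — none is 1, so 6 is a primitive root.
So 6 is the smallest generator of (Z/109Z)^×.

6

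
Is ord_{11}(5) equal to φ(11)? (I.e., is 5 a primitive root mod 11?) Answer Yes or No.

No

φ(11) = 11 − 1 = 10 = 2 · 5.
An element g generates (Z/11Z)^× iff g^(10/q) ≢ 1 (mod 11) for each prime q ∈ {2, 5}.
5^5 ≡ 1 (mod 11)  [q = 2: ≡ 1 ✗]
5^2 ≡ 3 (mod 11)  [q = 5: ≢ 1 ✓]
Since 5^5 ≡ 1, the order of 5 divides 5 < 10, so 5 is not a primitive root.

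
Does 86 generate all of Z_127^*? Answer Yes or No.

Yes

φ(127) = 127 − 1 = 126 = 2 · 3^2 · 7.
An element g generates (Z/127Z)^× iff g^(126/q) ≢ 1 (mod 127) for each prime q ∈ {2, 3, 7}.
86^63 ≡ 126 (mod 127)  [q = 2: ≢ 1 ✓]
86^42 ≡ 19 (mod 127)  [q = 3: ≢ 1 ✓]
86^18 ≡ 64 (mod 127)  [q = 7: ≢ 1 ✓]
None equal 1, so ord_127(86) = 126: 86 is a primitive root.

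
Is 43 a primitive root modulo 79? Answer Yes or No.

φ(79) = 79 − 1 = 78 = 2 · 3 · 13.
It suffices to check that the order of 43 is not a proper divisor of 78: compute 43^(78/q) for q ∈ {2, 3, 13}.
43^39 ≡ 78 (mod 79)  [q = 2: ≢ 1 ✓]
43^26 ≡ 23 (mod 79)  [q = 3: ≢ 1 ✓]
43^6 ≡ 62 (mod 79)  [q = 13: ≢ 1 ✓]
None equal 1, so ord_79(43) = 78: 43 is a primitive root.

Yes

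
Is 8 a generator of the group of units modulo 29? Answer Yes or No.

φ(29) = 29 − 1 = 28 = 2^2 · 7.
An element g generates (Z/29Z)^× iff g^(28/q) ≢ 1 (mod 29) for each prime q ∈ {2, 7}.
8^14 ≡ 28 (mod 29)  [q = 2: ≢ 1 ✓]
8^4 ≡ 7 (mod 29)  [q = 7: ≢ 1 ✓]
None equal 1, so ord_29(8) = 28: 8 is a primitive root.

Yes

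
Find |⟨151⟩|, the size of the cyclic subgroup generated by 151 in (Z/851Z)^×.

198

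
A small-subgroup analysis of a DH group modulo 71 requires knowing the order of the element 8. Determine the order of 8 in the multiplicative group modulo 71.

35

ord(8) | φ(71) = 71 − 1 = 70 = 2 · 5 · 7.
Divisors of 70: 1, 2, 5, 7, 10, 14, 35, 70.
Check 8^d mod 71 for each divisor in increasing order:
8^1 ≡ 8
8^2 ≡ 64
8^5 ≡ 37
8^7 ≡ 25
8^10 ≡ 20
8^14 ≡ 57
8^35 ≡ 1
The smallest such exponent is 35, so the order of 8 is 35.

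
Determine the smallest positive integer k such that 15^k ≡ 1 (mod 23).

The order of 15 must divide φ(23) = 23 − 1 = 22 = 2 · 11.
Divisors of 22: 1, 2, 11, 22.
Test each divisor d:
15^1 ≡ 15 (mod 23)
15^2 ≡ 18 (mod 23)
15^11 ≡ 22 (mod 23)
15^22 ≡ 1 (mod 23) ✓
Hence ord(15) = 22.

22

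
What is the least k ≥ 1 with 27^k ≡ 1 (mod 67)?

22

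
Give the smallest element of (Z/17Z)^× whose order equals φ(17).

φ(17) = 17 − 1 = 16 = 2^4.
g is a primitive root iff g^(16/q) ≢ 1 (mod 17) for each prime q ∈ {2}.
g = 2: 2^8 ≡ 1 — hits 1, so not a primitive root.
g = 3: 3^8 ≡ 16 — none is 1, so 3 is a primitive root.
So 3 is the smallest generator of (Z/17Z)^×.

3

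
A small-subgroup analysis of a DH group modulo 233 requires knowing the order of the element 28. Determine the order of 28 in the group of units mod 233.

ord(28) | φ(233) = 233 − 1 = 232 = 2^3 · 29.
Divisors of 232: 1, 2, 4, 8, 29, 58, 116, 232.
Evaluate successive powers at the divisors of 232:
28^1 ≡ 28 (mod 233)
28^2 ≡ 85 (mod 233)
28^4 ≡ 2 (mod 233)
28^8 ≡ 4 (mod 233)
28^29 ≡ 89 (mod 233)
28^58 ≡ 232 (mod 233)
28^116 ≡ 1 (mod 233) ✓
So ord_233(28) = 116.

116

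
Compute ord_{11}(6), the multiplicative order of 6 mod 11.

Since 6 ∈ (Z/11Z)^×, its order divides φ(11) = 11 − 1 = 10 = 2 · 5.
Divisors of 10: 1, 2, 5, 10.
Compute 6^d (mod 11) for the divisors d until we hit 1:
6^1 ≡ 6 (mod 11)
6^2 ≡ 3 (mod 11)
6^5 ≡ 10 (mod 11)
6^10 ≡ 1 (mod 11) ✓
So ord_11(6) = 10.

10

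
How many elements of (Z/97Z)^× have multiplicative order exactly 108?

φ(97) = 97 − 1 = 96 = 2^5 · 3.
In a cyclic group of order 96, there are φ(d) elements of order d for each divisor d of 96, and zero for non-divisors.
108 does not divide 96, so no element of (Z/97Z)^× has order 108.

0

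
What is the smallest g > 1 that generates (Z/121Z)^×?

2

φ(121) = φ(11^2) = 11·(11−1) = 110 = 2 · 5 · 11.
g is a primitive root iff g^(110/q) ≢ 1 (mod 121) for each prime q ∈ {2, 5, 11}.
g = 2: 2^55 ≡ 120; 2^22 ≡ 81; 2^10 ≡ 56 — none is 1, so 2 is a primitive root.
Hence the least primitive root of 121 is 2.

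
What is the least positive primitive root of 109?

φ(109) = 109 − 1 = 108 = 2^2 · 3^3.
g is a primitive root iff g^(108/q) ≢ 1 (mod 109) for each prime q ∈ {2, 3}.
g = 2: 2^54 ≡ 108; 2^36 ≡ 1 — hits 1, so not a primitive root.
g = 3: 3^54 ≡ 1 — hits 1, so not a primitive root.
g = 4: 4^54 ≡ 1 — hits 1, so not a primitive root.
g = 5: 5^54 ≡ 1 — hits 1, so not a primitive root.
g = 6: 6^54 ≡ 108; 6^36 ≡ 63 — none is 1, so 6 is a primitive root.
The smallest primitive root modulo 109 is 6.

6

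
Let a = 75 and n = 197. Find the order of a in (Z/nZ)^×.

196

The order of 75 must divide φ(197) = 197 − 1 = 196 = 2^2 · 7^2.
Divisors of 196: 1, 2, 4, 7, 14, 28, 49, 98, 196.
Evaluate successive powers at the divisors of 196:
75^1 ≡ 75 (mod 197)
75^2 ≡ 109 (mod 197)
75^4 ≡ 61 (mod 197)
75^7 ≡ 68 (mod 197)
75^14 ≡ 93 (mod 197)
75^28 ≡ 178 (mod 197)
75^49 ≡ 14 (mod 197)
75^98 ≡ 196 (mod 197)
75^196 ≡ 1 (mod 197) ✓
Hence ord(75) = 196.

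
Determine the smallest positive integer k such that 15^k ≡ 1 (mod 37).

36

ord(15) | φ(37) = 37 − 1 = 36 = 2^2 · 3^2.
Divisors of 36: 1, 2, 3, 4, 6, 9, 12, 18, 36.
Check 15^d mod 37 for each divisor in increasing order:
15^1 ≡ 15
15^2 ≡ 3
15^3 ≡ 8
15^4 ≡ 9
15^6 ≡ 27
15^9 ≡ 31
15^12 ≡ 26
15^18 ≡ 36
15^36 ≡ 1
The smallest such exponent is 36, so the order of 15 is 36.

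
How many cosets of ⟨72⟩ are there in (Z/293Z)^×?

1

The order of 72 must divide φ(293) = 293 − 1 = 292 = 2^2 · 73.
Divisors of 292: 1, 2, 4, 73, 146, 292.
Evaluate successive powers at the divisors of 292:
72^1 ≡ 72 (mod 293)
72^2 ≡ 203 (mod 293)
72^4 ≡ 189 (mod 293)
72^73 ≡ 138 (mod 293)
72^146 ≡ 292 (mod 293)
72^292 ≡ 1 (mod 293) ✓
The order of 72 is 292, so the subgroup it generates has 292 elements.
The index is φ(293) / ord(72) = 292 / 292 = 1.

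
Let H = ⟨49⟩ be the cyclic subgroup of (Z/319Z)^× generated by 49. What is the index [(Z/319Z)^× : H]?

The order of 49 must divide φ(319) = φ(11·29) = (11−1)·(29−1) = 10·28 = 280 = 2^3 · 5 · 7.
Divisors of 280: 1, 2, 4, 5, 7, 8, 10, 14, 20, 28, 35, 40, 56, 70, 140, 280.
Check 49^d mod 319 for each divisor in increasing order:
49^1 ≡ 49 (mod 319)
49^2 ≡ 168 (mod 319)
49^4 ≡ 152 (mod 319)
49^5 ≡ 111 (mod 319)
49^7 ≡ 146 (mod 319)
49^8 ≡ 136 (mod 319)
49^10 ≡ 199 (mod 319)
49^14 ≡ 262 (mod 319)
49^20 ≡ 45 (mod 319)
49^28 ≡ 59 (mod 319)
49^35 ≡ 1 (mod 319) ✓
So ord_319(49) = 35, hence |⟨49⟩| = 35.
Index = |(Z/319Z)^×| / |⟨49⟩| = 280 / 35 = 8.

8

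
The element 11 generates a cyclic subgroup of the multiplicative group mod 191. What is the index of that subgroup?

5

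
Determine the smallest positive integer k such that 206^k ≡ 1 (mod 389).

The order of 206 must divide φ(389) = 389 − 1 = 388 = 2^2 · 97.
Divisors of 388: 1, 2, 4, 97, 194, 388.
Evaluate successive powers at the divisors of 388:
206^1 ≡ 206 (mod 389)
206^2 ≡ 35 (mod 389)
206^4 ≡ 58 (mod 389)
206^97 ≡ 1 (mod 389) ✓
The smallest such exponent is 97, so the order of 206 is 97.

97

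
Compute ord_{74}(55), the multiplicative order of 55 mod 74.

ord(55) | φ(74) = φ(2)·φ(37) = 1·36 = 36 = 2^2 · 3^2.
Divisors of 36: 1, 2, 3, 4, 6, 9, 12, 18, 36.
Check 55^d mod 74 for each divisor in increasing order:
55^1 ≡ 55 (mod 74)
55^2 ≡ 65 (mod 74)
55^3 ≡ 23 (mod 74)
55^4 ≡ 7 (mod 74)
55^6 ≡ 11 (mod 74)
55^9 ≡ 31 (mod 74)
55^12 ≡ 47 (mod 74)
55^18 ≡ 73 (mod 74)
55^36 ≡ 1 (mod 74) ✓
Hence ord(55) = 36.

36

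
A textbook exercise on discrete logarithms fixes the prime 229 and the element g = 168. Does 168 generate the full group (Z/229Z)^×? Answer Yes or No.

No

φ(229) = 229 − 1 = 228 = 2^2 · 3 · 19.
An element g generates (Z/229Z)^× iff g^(228/q) ≢ 1 (mod 229) for each prime q ∈ {2, 3, 19}.
168^114 ≡ 1 (mod 229)  [q = 2: ≡ 1 ✗]
168^76 ≡ 1 (mod 229)  [q = 3: ≡ 1 ✗]
168^12 ≡ 44 (mod 229)  [q = 19: ≢ 1 ✓]
168^114 ≡ 1 shows ord(168) | 114, strictly less than φ(229); not a primitive root.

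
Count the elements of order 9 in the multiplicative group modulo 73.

φ(73) = 73 − 1 = 72 = 2^3 · 3^2.
Since (Z/73Z)^× is cyclic of order 72, the number of elements of order d is φ(d) when d | 72 and 0 otherwise.
9 = 3^2 divides 72, and φ(9) = 6.

6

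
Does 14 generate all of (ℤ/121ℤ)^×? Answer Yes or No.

No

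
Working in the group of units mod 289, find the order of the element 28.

272

ord(28) | φ(289) = φ(17^2) = 17·(17−1) = 272 = 2^4 · 17.
Divisors of 272: 1, 2, 4, 8, 16, 17, 34, 68, 136, 272.
Check 28^d mod 289 for each divisor in increasing order:
28^1 ≡ 28 (mod 289)
28^2 ≡ 206 (mod 289)
28^4 ≡ 242 (mod 289)
28^8 ≡ 186 (mod 289)
28^16 ≡ 205 (mod 289)
28^17 ≡ 249 (mod 289)
28^34 ≡ 155 (mod 289)
28^68 ≡ 38 (mod 289)
28^136 ≡ 288 (mod 289)
28^272 ≡ 1 (mod 289) ✓
Hence ord(28) = 272.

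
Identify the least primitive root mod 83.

2

φ(83) = 83 − 1 = 82 = 2 · 41.
g is a primitive root iff g^(82/q) ≢ 1 (mod 83) for each prime q ∈ {2, 41}.
g = 2: 2^41 ≡ 82; 2^2 ≡ 4 — none is 1, so 2 is a primitive root.
Hence the least primitive root of 83 is 2.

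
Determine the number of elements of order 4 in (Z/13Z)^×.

2

φ(13) = 13 − 1 = 12 = 2^2 · 3.
(Z/13Z)^× is cyclic (|G| = 12); a cyclic group of order m has exactly φ(d) elements of each order d | m, and none otherwise.
4 = 2^2 divides 12, and φ(4) = 2.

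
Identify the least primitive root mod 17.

φ(17) = 17 − 1 = 16 = 2^4.
Test candidates g = 2, 3, … against the prime factors q ∈ {2} of φ(17): g is a generator iff g^(16/q) ≢ 1 for every such q.
g = 2: 2^8 ≡ 1 — hits 1, so not a primitive root.
g = 3: 3^8 ≡ 16 — none is 1, so 3 is a primitive root.
The smallest primitive root modulo 17 is 3.

3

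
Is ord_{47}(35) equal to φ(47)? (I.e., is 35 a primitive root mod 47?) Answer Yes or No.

Yes

φ(47) = 47 − 1 = 46 = 2 · 23.
Test 35^(46/q) mod 47 for each prime factor q of 46:
35^23 ≡ 46 (mod 47)  [q = 2: ≢ 1 ✓]
35^2 ≡ 3 (mod 47)  [q = 23: ≢ 1 ✓]
Every test exponent gives a nontrivial residue, hence 35 generates the full group.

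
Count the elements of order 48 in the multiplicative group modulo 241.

16

φ(241) = 241 − 1 = 240 = 2^4 · 3 · 5.
Since (Z/241Z)^× is cyclic of order 240, the number of elements of order d is φ(d) when d | 240 and 0 otherwise.
48 = 2^4 · 3 divides 240, and φ(48) = 16.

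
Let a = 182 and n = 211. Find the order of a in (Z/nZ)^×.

By Lagrange's theorem, ord_211(182) divides φ(211) = 211 − 1 = 210 = 2 · 3 · 5 · 7.
Divisors of 210: 1, 2, 3, 5, 6, 7, 10, 14, 15, 21, 30, 35, 42, 70, 105, 210.
Evaluate successive powers at the divisors of 210:
182^1 ≡ 182 (mod 211)
182^2 ≡ 208 (mod 211)
182^3 ≡ 87 (mod 211)
182^5 ≡ 161 (mod 211)
182^6 ≡ 184 (mod 211)
182^7 ≡ 150 (mod 211)
182^10 ≡ 179 (mod 211)
182^14 ≡ 134 (mod 211)
182^15 ≡ 123 (mod 211)
182^21 ≡ 55 (mod 211)
182^30 ≡ 148 (mod 211)
182^35 ≡ 196 (mod 211)
182^42 ≡ 71 (mod 211)
182^70 ≡ 14 (mod 211)
182^105 ≡ 1 (mod 211) ✓
So ord_211(182) = 105.

105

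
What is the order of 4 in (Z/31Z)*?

5

ord(4) | φ(31) = 31 − 1 = 30 = 2 · 3 · 5.
Divisors of 30: 1, 2, 3, 5, 6, 10, 15, 30.
Compute 4^d (mod 31) for the divisors d until we hit 1:
4^1 ≡ 4 (mod 31)
4^2 ≡ 16 (mod 31)
4^3 ≡ 2 (mod 31)
4^5 ≡ 1 (mod 31) ✓
The smallest such exponent is 5, so the order of 4 is 5.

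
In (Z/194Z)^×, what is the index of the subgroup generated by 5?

ord(5) | φ(194) = φ(2)·φ(97) = 1·96 = 96 = 2^5 · 3.
Divisors of 96: 1, 2, 3, 4, 6, 8, 12, 16, 24, 32, 48, 96.
Check 5^d mod 194 for each divisor in increasing order:
5^1 ≡ 5 (mod 194)
5^2 ≡ 25 (mod 194)
5^3 ≡ 125 (mod 194)
5^4 ≡ 43 (mod 194)
5^6 ≡ 105 (mod 194)
5^8 ≡ 103 (mod 194)
5^12 ≡ 161 (mod 194)
5^16 ≡ 133 (mod 194)
5^24 ≡ 119 (mod 194)
5^32 ≡ 35 (mod 194)
5^48 ≡ 193 (mod 194)
5^96 ≡ 1 (mod 194) ✓
The order of 5 is 96, so the subgroup it generates has 96 elements.
The index is φ(194) / ord(5) = 96 / 96 = 1.

1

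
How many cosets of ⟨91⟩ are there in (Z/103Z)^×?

ord(91) | φ(103) = 103 − 1 = 102 = 2 · 3 · 17.
Divisors of 102: 1, 2, 3, 6, 17, 34, 51, 102.
Check 91^d mod 103 for each divisor in increasing order:
91^1 ≡ 91
91^2 ≡ 41
91^3 ≡ 23
91^6 ≡ 14
91^17 ≡ 46
91^34 ≡ 56
91^51 ≡ 1
Thus |⟨91⟩| = ord(91) = 51.
[(Z/103Z)^× : ⟨91⟩] = 102/51 = 2.

2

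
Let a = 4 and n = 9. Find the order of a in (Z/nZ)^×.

Since 4 ∈ (Z/9Z)^×, its order divides φ(9) = φ(3^2) = 3·(3−1) = 6 = 2 · 3.
Divisors of 6: 1, 2, 3, 6.
Compute 4^d (mod 9) for the divisors d until we hit 1:
4^1 ≡ 4
4^2 ≡ 7
4^3 ≡ 1
Therefore the multiplicative order of 4 modulo 9 is 3.

3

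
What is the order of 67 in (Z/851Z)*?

198

ord(67) | φ(851) = φ(23·37) = (23−1)·(37−1) = 22·36 = 792 = 2^3 · 3^2 · 11.
Divisors of 792: 1, 2, 3, 4, 6, 8, 9, 11, 12, 18, 22, 24, 33, 36, 44, 66, 72, 88, 99, 132, 198, 264, 396, 792.
Check 67^d mod 851 for each divisor in increasing order:
67^1 ≡ 67 (mod 851)
67^2 ≡ 234 (mod 851)
67^3 ≡ 360 (mod 851)
67^4 ≡ 292 (mod 851)
67^6 ≡ 248 (mod 851)
67^8 ≡ 164 (mod 851)
67^9 ≡ 776 (mod 851)
67^11 ≡ 321 (mod 851)
67^12 ≡ 232 (mod 851)
67^18 ≡ 519 (mod 851)
67^22 ≡ 70 (mod 851)
67^24 ≡ 211 (mod 851)
67^33 ≡ 344 (mod 851)
67^36 ≡ 445 (mod 851)
67^44 ≡ 645 (mod 851)
67^66 ≡ 47 (mod 851)
67^72 ≡ 593 (mod 851)
67^88 ≡ 737 (mod 851)
67^99 ≡ 850 (mod 851)
67^132 ≡ 507 (mod 851)
67^198 ≡ 1 (mod 851) ✓
So ord_851(67) = 198.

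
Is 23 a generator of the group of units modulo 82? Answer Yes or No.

No

φ(82) = φ(2)·φ(41) = 1·40 = 40 = 2^3 · 5.
An element g generates (Z/82Z)^× iff g^(40/q) ≢ 1 (mod 82) for each prime q ∈ {2, 5}.
23^20 ≡ 1 (mod 82)  [q = 2: ≡ 1 ✗]
23^8 ≡ 51 (mod 82)  [q = 5: ≢ 1 ✓]
The check at q = 2 fails, so 23 generates a proper subgroup.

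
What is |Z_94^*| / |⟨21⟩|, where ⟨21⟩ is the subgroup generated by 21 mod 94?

The order of 21 must divide φ(94) = φ(2)·φ(47) = 1·46 = 46 = 2 · 23.
Divisors of 46: 1, 2, 23, 46.
Check 21^d mod 94 for each divisor in increasing order:
21^1 ≡ 21 (mod 94)
21^2 ≡ 65 (mod 94)
21^23 ≡ 1 (mod 94) ✓
The order of 21 is 23, so the subgroup it generates has 23 elements.
[(Z/94Z)^× : ⟨21⟩] = 46/23 = 2.

2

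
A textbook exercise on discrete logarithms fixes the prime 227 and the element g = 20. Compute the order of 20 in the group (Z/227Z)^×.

By Lagrange's theorem, ord_227(20) divides φ(227) = 227 − 1 = 226 = 2 · 113.
Divisors of 226: 1, 2, 113, 226.
Test each divisor d:
20^1 ≡ 20 (mod 227)
20^2 ≡ 173 (mod 227)
20^113 ≡ 226 (mod 227)
20^226 ≡ 1 (mod 227) ✓
So ord_227(20) = 226.

226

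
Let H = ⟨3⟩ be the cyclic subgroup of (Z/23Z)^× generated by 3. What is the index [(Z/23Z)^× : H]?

2

By Lagrange's theorem, ord_23(3) divides φ(23) = 23 − 1 = 22 = 2 · 11.
Divisors of 22: 1, 2, 11, 22.
Test each divisor d:
3^1 ≡ 3 (mod 23)
3^2 ≡ 9 (mod 23)
3^11 ≡ 1 (mod 23) ✓
Thus |⟨3⟩| = ord(3) = 11.
The index is φ(23) / ord(3) = 22 / 11 = 2.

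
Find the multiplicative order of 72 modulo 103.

17

ord(72) | φ(103) = 103 − 1 = 102 = 2 · 3 · 17.
Divisors of 102: 1, 2, 3, 6, 17, 34, 51, 102.
Compute 72^d (mod 103) for the divisors d until we hit 1:
72^1 ≡ 72 (mod 103)
72^2 ≡ 34 (mod 103)
72^3 ≡ 79 (mod 103)
72^6 ≡ 61 (mod 103)
72^17 ≡ 1 (mod 103) ✓
Hence ord(72) = 17.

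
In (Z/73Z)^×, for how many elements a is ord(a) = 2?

φ(73) = 73 − 1 = 72 = 2^3 · 3^2.
In a cyclic group of order 72, there are φ(d) elements of order d for each divisor d of 72, and zero for non-divisors.
2 | 72, and φ(2) = 2 − 1 = 1.

1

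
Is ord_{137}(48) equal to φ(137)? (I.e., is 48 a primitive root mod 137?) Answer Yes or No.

Yes

φ(137) = 137 − 1 = 136 = 2^3 · 17.
It suffices to check that the order of 48 is not a proper divisor of 136: compute 48^(136/q) for q ∈ {2, 17}.
48^68 ≡ 136 (mod 137)  [q = 2: ≢ 1 ✓]
48^8 ≡ 38 (mod 137)  [q = 17: ≢ 1 ✓]
All checks pass, so 48 has order 136 and is a primitive root modulo 137.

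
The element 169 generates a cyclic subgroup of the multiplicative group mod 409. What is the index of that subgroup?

6

Since 169 ∈ (Z/409Z)^×, its order divides φ(409) = 409 − 1 = 408 = 2^3 · 3 · 17.
Divisors of 408: 1, 2, 3, 4, 6, 8, 12, 17, 24, 34, 51, 68, 102, 136, 204, 408.
Test each divisor d:
169^1 ≡ 169
169^2 ≡ 340
169^3 ≡ 200
169^4 ≡ 262
169^6 ≡ 327
169^8 ≡ 341
169^12 ≡ 180
169^17 ≡ 266
169^24 ≡ 89
169^34 ≡ 408
169^51 ≡ 143
169^68 ≡ 1
Thus |⟨169⟩| = ord(169) = 68.
[(Z/409Z)^× : ⟨169⟩] = 408/68 = 6.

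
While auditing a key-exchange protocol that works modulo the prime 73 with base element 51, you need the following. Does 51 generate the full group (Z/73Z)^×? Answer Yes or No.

No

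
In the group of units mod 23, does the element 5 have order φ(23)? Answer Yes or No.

φ(23) = 23 − 1 = 22 = 2 · 11.
5 is a primitive root mod 23 iff 5^(φ(23)/q) ≢ 1 for every prime q | φ(23), i.e. q ∈ {2, 11}.
5^11 ≡ 22 (mod 23)  [q = 2: ≢ 1 ✓]
5^2 ≡ 2 (mod 23)  [q = 11: ≢ 1 ✓]
None equal 1, so ord_23(5) = 22: 5 is a primitive root.

Yes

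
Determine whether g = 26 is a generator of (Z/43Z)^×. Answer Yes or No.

Yes

φ(43) = 43 − 1 = 42 = 2 · 3 · 7.
26 is a primitive root mod 43 iff 26^(φ(43)/q) ≢ 1 for every prime q | φ(43), i.e. q ∈ {2, 3, 7}.
26^21 ≡ 42 (mod 43)  [q = 2: ≢ 1 ✓]
26^14 ≡ 6 (mod 43)  [q = 3: ≢ 1 ✓]
26^6 ≡ 35 (mod 43)  [q = 7: ≢ 1 ✓]
None equal 1, so ord_43(26) = 42: 26 is a primitive root.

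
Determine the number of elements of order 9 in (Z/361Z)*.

φ(361) = φ(19^2) = 19·(19−1) = 342 = 2 · 3^2 · 19.
(Z/361Z)^× is cyclic (|G| = 342); a cyclic group of order m has exactly φ(d) elements of each order d | m, and none otherwise.
9 = 3^2 divides 342, and φ(9) = 6.

6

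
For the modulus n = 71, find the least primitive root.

φ(71) = 71 − 1 = 70 = 2 · 5 · 7.
g is a primitive root iff g^(70/q) ≢ 1 (mod 71) for each prime q ∈ {2, 5, 7}.
g = 2: 2^35 ≡ 1 — hits 1, so not a primitive root.
g = 3: 3^35 ≡ 1 — hits 1, so not a primitive root.
g = 4: 4^35 ≡ 1 — hits 1, so not a primitive root.
g = 5: 5^35 ≡ 1 — hits 1, so not a primitive root.
g = 6: 6^35 ≡ 1 — hits 1, so not a primitive root.
g = 7: 7^35 ≡ 70; 7^14 ≡ 54; 7^10 ≡ 45 — none is 1, so 7 is a primitive root.
Hence the least primitive root of 71 is 7.

7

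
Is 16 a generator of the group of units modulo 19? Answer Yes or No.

φ(19) = 19 − 1 = 18 = 2 · 3^2.
It suffices to check that the order of 16 is not a proper divisor of 18: compute 16^(18/q) for q ∈ {2, 3}.
16^9 ≡ 1 (mod 19)  [q = 2: ≡ 1 ✗]
16^6 ≡ 7 (mod 19)  [q = 3: ≢ 1 ✓]
16^9 ≡ 1 shows ord(16) | 9, strictly less than φ(19); not a primitive root.

No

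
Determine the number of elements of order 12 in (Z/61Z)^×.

4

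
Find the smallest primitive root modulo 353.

3

φ(353) = 353 − 1 = 352 = 2^5 · 11.
Test candidates g = 2, 3, … against the prime factors q ∈ {2, 11} of φ(353): g is a generator iff g^(352/q) ≢ 1 for every such q.
g = 2: 2^176 ≡ 1 — hits 1, so not a primitive root.
g = 3: 3^176 ≡ 352; 3^32 ≡ 140 — none is 1, so 3 is a primitive root.
Hence the least primitive root of 353 is 3.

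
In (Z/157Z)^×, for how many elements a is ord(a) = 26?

12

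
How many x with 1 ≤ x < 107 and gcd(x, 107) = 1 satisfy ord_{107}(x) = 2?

1

φ(107) = 107 − 1 = 106 = 2 · 53.
(Z/107Z)^× is cyclic (|G| = 106); a cyclic group of order m has exactly φ(d) elements of each order d | m, and none otherwise.
2 | 106, and φ(2) = 2 − 1 = 1.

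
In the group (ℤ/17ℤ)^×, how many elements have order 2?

1

φ(17) = 17 − 1 = 16 = 2^4.
(Z/17Z)^× is cyclic (|G| = 16); a cyclic group of order m has exactly φ(d) elements of each order d | m, and none otherwise.
2 | 16, and φ(2) = 2 − 1 = 1.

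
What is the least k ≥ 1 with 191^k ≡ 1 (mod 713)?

The order of 191 must divide φ(713) = φ(23·31) = (23−1)·(31−1) = 22·30 = 660 = 2^2 · 3 · 5 · 11.
Divisors of 660: 1, 2, 3, 4, 5, 6, 10, 11, 12, 15, 20, 22, 30, 33, 44, 55, 60, 66, 110, 132, 165, 220, 330, 660.
Test each divisor d:
191^1 ≡ 191
191^2 ≡ 118
191^3 ≡ 435
191^4 ≡ 377
191^5 ≡ 707
191^6 ≡ 280
191^10 ≡ 36
191^11 ≡ 459
191^12 ≡ 683
191^15 ≡ 497
191^20 ≡ 583
191^22 ≡ 346
191^30 ≡ 311
191^33 ≡ 528
191^44 ≡ 645
191^55 ≡ 160
191^60 ≡ 466
191^66 ≡ 1
Therefore the multiplicative order of 191 modulo 713 is 66.

66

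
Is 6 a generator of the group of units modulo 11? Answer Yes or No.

Yes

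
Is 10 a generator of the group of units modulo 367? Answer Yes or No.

φ(367) = 367 − 1 = 366 = 2 · 3 · 61.
An element g generates (Z/367Z)^× iff g^(366/q) ≢ 1 (mod 367) for each prime q ∈ {2, 3, 61}.
10^183 ≡ 366 (mod 367)  [q = 2: ≢ 1 ✓]
10^122 ≡ 283 (mod 367)  [q = 3: ≢ 1 ✓]
10^6 ≡ 292 (mod 367)  [q = 61: ≢ 1 ✓]
None equal 1, so ord_367(10) = 366: 10 is a primitive root.

Yes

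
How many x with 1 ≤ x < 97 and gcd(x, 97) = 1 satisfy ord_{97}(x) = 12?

4

φ(97) = 97 − 1 = 96 = 2^5 · 3.
In a cyclic group of order 96, there are φ(d) elements of order d for each divisor d of 96, and zero for non-divisors.
12 = 2^2 · 3 divides 96, and φ(12) = 4.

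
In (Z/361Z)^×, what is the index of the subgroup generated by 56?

9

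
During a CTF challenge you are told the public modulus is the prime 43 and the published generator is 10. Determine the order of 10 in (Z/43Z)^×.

21

By Lagrange's theorem, ord_43(10) divides φ(43) = 43 − 1 = 42 = 2 · 3 · 7.
Divisors of 42: 1, 2, 3, 6, 7, 14, 21, 42.
Compute 10^d (mod 43) for the divisors d until we hit 1:
10^1 ≡ 10 (mod 43)
10^2 ≡ 14 (mod 43)
10^3 ≡ 11 (mod 43)
10^6 ≡ 35 (mod 43)
10^7 ≡ 6 (mod 43)
10^14 ≡ 36 (mod 43)
10^21 ≡ 1 (mod 43) ✓
So ord_43(10) = 21.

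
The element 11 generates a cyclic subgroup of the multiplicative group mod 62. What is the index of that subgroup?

The order of 11 must divide φ(62) = φ(2)·φ(31) = 1·30 = 30 = 2 · 3 · 5.
Divisors of 30: 1, 2, 3, 5, 6, 10, 15, 30.
Check 11^d mod 62 for each divisor in increasing order:
11^1 ≡ 11 (mod 62)
11^2 ≡ 59 (mod 62)
11^3 ≡ 29 (mod 62)
11^5 ≡ 37 (mod 62)
11^6 ≡ 35 (mod 62)
11^10 ≡ 5 (mod 62)
11^15 ≡ 61 (mod 62)
11^30 ≡ 1 (mod 62) ✓
So ord_62(11) = 30, hence |⟨11⟩| = 30.
The index is φ(62) / ord(11) = 30 / 30 = 1.

1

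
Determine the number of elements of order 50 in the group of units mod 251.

20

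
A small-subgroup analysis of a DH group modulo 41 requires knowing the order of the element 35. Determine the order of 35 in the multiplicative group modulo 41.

40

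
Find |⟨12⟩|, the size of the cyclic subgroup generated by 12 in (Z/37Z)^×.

9

The order of 12 must divide φ(37) = 37 − 1 = 36 = 2^2 · 3^2.
Divisors of 36: 1, 2, 3, 4, 6, 9, 12, 18, 36.
Test each divisor d:
12^1 ≡ 12 (mod 37)
12^2 ≡ 33 (mod 37)
12^3 ≡ 26 (mod 37)
12^4 ≡ 16 (mod 37)
12^6 ≡ 10 (mod 37)
12^9 ≡ 1 (mod 37) ✓
The smallest such exponent is 9, so the order of 12 is 9.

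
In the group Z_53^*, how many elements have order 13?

φ(53) = 53 − 1 = 52 = 2^2 · 13.
Since (Z/53Z)^× is cyclic of order 52, the number of elements of order d is φ(d) when d | 52 and 0 otherwise.
13 | 52, and φ(13) = 13 − 1 = 12.

12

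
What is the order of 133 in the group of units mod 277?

138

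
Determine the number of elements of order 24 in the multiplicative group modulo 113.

φ(113) = 113 − 1 = 112 = 2^4 · 7.
In a cyclic group of order 112, there are φ(d) elements of order d for each divisor d of 112, and zero for non-divisors.
Here 112 is not a multiple of 24, so there are no elements of order 24.

0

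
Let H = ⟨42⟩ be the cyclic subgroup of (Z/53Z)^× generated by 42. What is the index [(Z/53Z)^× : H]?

4

The order of 42 must divide φ(53) = 53 − 1 = 52 = 2^2 · 13.
Divisors of 52: 1, 2, 4, 13, 26, 52.
Evaluate successive powers at the divisors of 52:
42^1 ≡ 42
42^2 ≡ 15
42^4 ≡ 13
42^13 ≡ 1
So ord_53(42) = 13, hence |⟨42⟩| = 13.
[(Z/53Z)^× : ⟨42⟩] = 52/13 = 4.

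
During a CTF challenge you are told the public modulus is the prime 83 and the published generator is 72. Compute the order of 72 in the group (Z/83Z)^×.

By Lagrange's theorem, ord_83(72) divides φ(83) = 83 − 1 = 82 = 2 · 41.
Divisors of 82: 1, 2, 41, 82.
Evaluate successive powers at the divisors of 82:
72^1 ≡ 72
72^2 ≡ 38
72^41 ≡ 82
72^82 ≡ 1
So ord_83(72) = 82.

82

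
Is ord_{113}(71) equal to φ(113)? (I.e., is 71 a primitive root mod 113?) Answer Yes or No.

No

φ(113) = 113 − 1 = 112 = 2^4 · 7.
Test 71^(112/q) mod 113 for each prime factor q of 112:
71^56 ≡ 112 (mod 113)  [q = 2: ≢ 1 ✓]
71^16 ≡ 1 (mod 113)  [q = 7: ≡ 1 ✗]
Since 71^16 ≡ 1, the order of 71 divides 16 < 112, so 71 is not a primitive root.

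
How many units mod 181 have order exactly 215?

0

φ(181) = 181 − 1 = 180 = 2^2 · 3^2 · 5.
In a cyclic group of order 180, there are φ(d) elements of order d for each divisor d of 180, and zero for non-divisors.
Since 215 ∤ 180, the count is 0.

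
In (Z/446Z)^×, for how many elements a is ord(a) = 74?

φ(446) = φ(2)·φ(223) = 1·222 = 222 = 2 · 3 · 37.
Since (Z/446Z)^× is cyclic of order 222, the number of elements of order d is φ(d) when d | 222 and 0 otherwise.
74 = 2 · 37 divides 222, and φ(74) = 36.

36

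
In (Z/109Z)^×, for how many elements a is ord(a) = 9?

φ(109) = 109 − 1 = 108 = 2^2 · 3^3.
Since (Z/109Z)^× is cyclic of order 108, the number of elements of order d is φ(d) when d | 108 and 0 otherwise.
9 = 3^2 divides 108, and φ(9) = 6.

6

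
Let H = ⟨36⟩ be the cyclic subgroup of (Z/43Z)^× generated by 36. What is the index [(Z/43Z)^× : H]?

ord(36) | φ(43) = 43 − 1 = 42 = 2 · 3 · 7.
Divisors of 42: 1, 2, 3, 6, 7, 14, 21, 42.
Evaluate successive powers at the divisors of 42:
36^1 ≡ 36 (mod 43)
36^2 ≡ 6 (mod 43)
36^3 ≡ 1 (mod 43) ✓
The order of 36 is 3, so the subgroup it generates has 3 elements.
[(Z/43Z)^× : ⟨36⟩] = 42/3 = 14.

14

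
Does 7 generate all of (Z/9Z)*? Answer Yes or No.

No

φ(9) = φ(3^2) = 3·(3−1) = 6 = 2 · 3.
7 is a primitive root mod 9 iff 7^(φ(9)/q) ≢ 1 for every prime q | φ(9), i.e. q ∈ {2, 3}.
7^3 ≡ 1 (mod 9)  [q = 2: ≡ 1 ✗]
7^2 ≡ 4 (mod 9)  [q = 3: ≢ 1 ✓]
Since 7^3 ≡ 1, the order of 7 divides 3 < 6, so 7 is not a primitive root.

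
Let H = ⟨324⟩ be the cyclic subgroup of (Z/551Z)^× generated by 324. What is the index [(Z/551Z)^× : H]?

Since 324 ∈ (Z/551Z)^×, its order divides φ(551) = φ(19·29) = (19−1)·(29−1) = 18·28 = 504 = 2^3 · 3^2 · 7.
Divisors of 504: 1, 2, 3, 4, 6, 7, 8, 9, 12, 14, 18, 21, 24, 28, 36, 42, 56, 63, 72, 84, 126, 168, 252, 504.
Compute 324^d (mod 551) for the divisors d until we hit 1:
324^1 ≡ 324
324^2 ≡ 286
324^3 ≡ 96
324^4 ≡ 248
324^6 ≡ 400
324^7 ≡ 115
324^8 ≡ 343
324^9 ≡ 381
324^12 ≡ 210
324^14 ≡ 1
Thus |⟨324⟩| = ord(324) = 14.
[(Z/551Z)^× : ⟨324⟩] = 504/14 = 36.

36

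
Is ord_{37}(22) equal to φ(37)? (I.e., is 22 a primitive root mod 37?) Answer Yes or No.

Yes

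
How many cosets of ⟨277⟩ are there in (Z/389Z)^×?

2

By Lagrange's theorem, ord_389(277) divides φ(389) = 389 − 1 = 388 = 2^2 · 97.
Divisors of 388: 1, 2, 4, 97, 194, 388.
Compute 277^d (mod 389) for the divisors d until we hit 1:
277^1 ≡ 277 (mod 389)
277^2 ≡ 96 (mod 389)
277^4 ≡ 269 (mod 389)
277^97 ≡ 388 (mod 389)
277^194 ≡ 1 (mod 389) ✓
The order of 277 is 194, so the subgroup it generates has 194 elements.
The index is φ(389) / ord(277) = 388 / 194 = 2.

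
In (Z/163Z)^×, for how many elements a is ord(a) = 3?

φ(163) = 163 − 1 = 162 = 2 · 3^4.
Since (Z/163Z)^× is cyclic of order 162, the number of elements of order d is φ(d) when d | 162 and 0 otherwise.
3 | 162, and φ(3) = 3 − 1 = 2.

2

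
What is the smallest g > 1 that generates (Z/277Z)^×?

φ(277) = 277 − 1 = 276 = 2^2 · 3 · 23.
Test candidates g = 2, 3, … against the prime factors q ∈ {2, 3, 23} of φ(277): g is a generator iff g^(276/q) ≢ 1 for every such q.
g = 2: 2^138 ≡ 276; 2^92 ≡ 1 — hits 1, so not a primitive root.
g = 3: 3^138 ≡ 1 — hits 1, so not a primitive root.
g = 4: 4^138 ≡ 1 — hits 1, so not a primitive root.
g = 5: 5^138 ≡ 276; 5^92 ≡ 116; 5^12 ≡ 27 — none is 1, so 5 is a primitive root.
Hence the least primitive root of 277 is 5.

5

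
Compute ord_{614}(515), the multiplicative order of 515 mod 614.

306

By Lagrange's theorem, ord_614(515) divides φ(614) = φ(2)·φ(307) = 1·306 = 306 = 2 · 3^2 · 17.
Divisors of 306: 1, 2, 3, 6, 9, 17, 18, 34, 51, 102, 153, 306.
Check 515^d mod 614 for each divisor in increasing order:
515^1 ≡ 515
515^2 ≡ 591
515^3 ≡ 435
515^6 ≡ 113
515^9 ≡ 35
515^17 ≡ 521
515^18 ≡ 611
515^34 ≡ 53
515^51 ≡ 597
515^102 ≡ 289
515^153 ≡ 613
515^306 ≡ 1
So ord_614(515) = 306.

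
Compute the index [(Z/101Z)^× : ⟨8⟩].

1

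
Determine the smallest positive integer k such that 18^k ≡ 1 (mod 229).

12

Since 18 ∈ (Z/229Z)^×, its order divides φ(229) = 229 − 1 = 228 = 2^2 · 3 · 19.
Divisors of 228: 1, 2, 3, 4, 6, 12, 19, 38, 57, 76, 114, 228.
Test each divisor d:
18^1 ≡ 18 (mod 229)
18^2 ≡ 95 (mod 229)
18^3 ≡ 107 (mod 229)
18^4 ≡ 94 (mod 229)
18^6 ≡ 228 (mod 229)
18^12 ≡ 1 (mod 229) ✓
The smallest such exponent is 12, so the order of 18 is 12.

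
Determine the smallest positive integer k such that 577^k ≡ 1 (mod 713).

Since 577 ∈ (Z/713Z)^×, its order divides φ(713) = φ(23·31) = (23−1)·(31−1) = 22·30 = 660 = 2^2 · 3 · 5 · 11.
Divisors of 660: 1, 2, 3, 4, 5, 6, 10, 11, 12, 15, 20, 22, 30, 33, 44, 55, 60, 66, 110, 132, 165, 220, 330, 660.
Test each divisor d:
577^1 ≡ 577
577^2 ≡ 671
577^3 ≡ 8
577^4 ≡ 338
577^5 ≡ 377
577^6 ≡ 64
577^10 ≡ 242
577^11 ≡ 599
577^12 ≡ 531
577^15 ≡ 683
577^20 ≡ 98
577^22 ≡ 162
577^30 ≡ 187
577^33 ≡ 70
577^44 ≡ 576
577^55 ≡ 645
577^60 ≡ 32
577^66 ≡ 622
577^110 ≡ 346
577^132 ≡ 438
577^165 ≡ 1
Hence ord(577) = 165.

165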